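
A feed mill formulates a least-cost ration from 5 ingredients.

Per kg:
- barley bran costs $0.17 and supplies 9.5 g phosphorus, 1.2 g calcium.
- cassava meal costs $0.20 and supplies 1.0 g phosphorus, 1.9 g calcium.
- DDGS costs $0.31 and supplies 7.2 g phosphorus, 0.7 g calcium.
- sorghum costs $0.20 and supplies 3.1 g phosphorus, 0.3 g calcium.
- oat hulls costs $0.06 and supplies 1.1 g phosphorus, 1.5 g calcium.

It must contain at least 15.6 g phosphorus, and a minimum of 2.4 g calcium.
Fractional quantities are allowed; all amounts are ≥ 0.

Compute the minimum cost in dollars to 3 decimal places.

$0.292

Let x1 = kg of barley bran, x2 = kg of cassava meal, x3 = kg of DDGS, x4 = kg of sorghum, x5 = kg of oat hulls.
Minimise 0.17x1 + 0.2x2 + 0.31x3 + 0.2x4 + 0.06x5 s.t.:
  9.5x1 + 1x2 + 7.2x3 + 3.1x4 + 1.1x5 ≥ 15.6   (phosphorus)
  1.2x1 + 1.9x2 + 0.7x3 + 0.3x4 + 1.5x5 ≥ 2.4   (calcium)
  x1, x2, x3, x4, x5 ≥ 0.
The minimum-cost mix takes nothing from cassava meal, DDGS, sorghum — only barley bran, oat hulls. The phosphorus and calcium requirements are met with equality.
That vertex is x1 = 1.606, x5 = 0.3155.
Objective = 0.17·1.606 + 0.06·0.3155 = 0.29195.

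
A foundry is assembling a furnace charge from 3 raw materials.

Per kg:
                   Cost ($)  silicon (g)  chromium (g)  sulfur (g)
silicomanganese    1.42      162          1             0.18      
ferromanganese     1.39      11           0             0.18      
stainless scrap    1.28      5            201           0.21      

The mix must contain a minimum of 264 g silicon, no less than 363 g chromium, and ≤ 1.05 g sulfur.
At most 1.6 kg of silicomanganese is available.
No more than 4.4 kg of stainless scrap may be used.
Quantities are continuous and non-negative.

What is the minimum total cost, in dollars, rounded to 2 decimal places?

$4.54

Let x1 = kg of silicomanganese, x2 = kg of ferromanganese, x3 = kg of stainless scrap.
Minimize 1.42x1 + 1.39x2 + 1.28x3 with:
  162x1 + 11x2 + 5x3 ≥ 264   (silicon)
  1x1 + 201x3 ≥ 363   (chromium)
  0.18x1 + 0.18x2 + 0.21x3 ≤ 1.05   (sulfur)
  x1 ≤ 1.6
  x3 ≤ 4.4
  x1, x2, x3 ≥ 0.
The minimum-cost mix takes nothing from ferromanganese — only silicomanganese, stainless scrap. The silicon and chromium requirements are met with equality.
That vertex is x1 = 1.574, x3 = 1.798.
Total cost: 1.42·1.574 + 1.28·1.798 = 4.5365.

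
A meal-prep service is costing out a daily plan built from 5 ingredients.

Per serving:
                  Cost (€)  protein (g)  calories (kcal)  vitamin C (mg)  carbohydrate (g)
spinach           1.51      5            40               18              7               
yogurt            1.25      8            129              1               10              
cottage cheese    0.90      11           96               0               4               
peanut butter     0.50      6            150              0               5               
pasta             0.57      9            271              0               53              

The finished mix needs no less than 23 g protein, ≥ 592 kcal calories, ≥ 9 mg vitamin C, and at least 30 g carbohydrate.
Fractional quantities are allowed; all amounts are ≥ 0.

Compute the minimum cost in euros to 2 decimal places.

€2.05

Treat it as an LP. Let x1 = servings of spinach, x2 = servings of yogurt, x3 = servings of cottage cheese, x4 = servings of peanut butter, x5 = servings of pasta.
Minimise 1.51x1 + 1.25x2 + 0.9x3 + 0.5x4 + 0.57x5 s.t.:
  5x1 + 8x2 + 11x3 + 6x4 + 9x5 ≥ 23   (protein)
  40x1 + 129x2 + 96x3 + 150x4 + 271x5 ≥ 592   (calories)
  18x1 + 1x2 ≥ 9   (vitamin C)
  7x1 + 10x2 + 4x3 + 5x4 + 53x5 ≥ 30   (carbohydrate)
  x1, x2, x3, x4, x5 ≥ 0.
The cheapest feasible vertex uses only spinach, pasta; yogurt, cottage cheese, peanut butter are not used. Binding constraints: protein and vitamin C.
Optimal quantities: spinach = 0.5 servings, pasta = 2.278 servings.
Total cost: 1.51·0.5 + 0.57·2.278 = 2.0535.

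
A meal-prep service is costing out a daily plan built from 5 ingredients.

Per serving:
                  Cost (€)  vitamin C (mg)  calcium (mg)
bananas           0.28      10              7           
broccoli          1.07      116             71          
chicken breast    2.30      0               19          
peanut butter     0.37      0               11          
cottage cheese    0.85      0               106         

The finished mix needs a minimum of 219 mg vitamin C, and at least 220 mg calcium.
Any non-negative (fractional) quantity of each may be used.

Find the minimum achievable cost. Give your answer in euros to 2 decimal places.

Let x1 = servings of bananas, x2 = servings of broccoli, x3 = servings of chicken breast, x4 = servings of peanut butter, x5 = servings of cottage cheese.
min 0.28x1 + 1.07x2 + 2.3x3 + 0.37x4 + 0.85x5 s.t.:
  10x1 + 116x2 ≥ 219   (vitamin C)
  7x1 + 71x2 + 19x3 + 11x4 + 106x5 ≥ 220   (calcium)
  x1, x2, x3, x4, x5 ≥ 0.
The minimum-cost mix takes nothing from bananas, chicken breast, peanut butter — only broccoli, cottage cheese. There the vitamin C and calcium constraints are tight.
Optimal quantities: broccoli = 1.888 servings, cottage cheese = 0.8109 servings.
Objective = 1.07·1.888 + 0.85·0.8109 = 2.7094.

€2.71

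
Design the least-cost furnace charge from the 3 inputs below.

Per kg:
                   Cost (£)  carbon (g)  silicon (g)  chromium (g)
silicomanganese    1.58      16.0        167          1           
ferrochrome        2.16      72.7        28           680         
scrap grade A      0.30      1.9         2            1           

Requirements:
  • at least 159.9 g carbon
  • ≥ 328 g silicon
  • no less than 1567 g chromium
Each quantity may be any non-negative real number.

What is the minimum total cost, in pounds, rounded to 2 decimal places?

£7.47

Set it up as a linear program. Let x1 = kg of silicomanganese, x2 = kg of ferrochrome, x3 = kg of scrap grade A.
Minimize 1.58x1 + 2.16x2 + 0.3x3 subject to:
  16x1 + 72.7x2 + 1.9x3 ≥ 159.9   (carbon)
  167x1 + 28x2 + 2x3 ≥ 328   (silicon)
  1x1 + 680x2 + 1x3 ≥ 1567   (chromium)
  x1, x2, x3 ≥ 0.
The cheapest feasible vertex uses only silicomanganese, ferrochrome; scrap grade A is not used. The silicon and chromium requirements are met with equality.
Solving gives x1 = 1.578, x2 = 2.302.
Objective = 1.58·1.578 + 2.16·2.302 = 7.4656.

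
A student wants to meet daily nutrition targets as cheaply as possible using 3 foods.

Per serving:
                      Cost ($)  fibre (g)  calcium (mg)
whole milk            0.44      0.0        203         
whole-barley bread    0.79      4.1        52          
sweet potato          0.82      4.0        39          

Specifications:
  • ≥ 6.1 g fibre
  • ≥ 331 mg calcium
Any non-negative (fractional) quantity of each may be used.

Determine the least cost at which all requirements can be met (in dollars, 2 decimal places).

This is a linear program. Let x1 = servings of whole milk, x2 = servings of whole-barley bread, x3 = servings of sweet potato.
min 0.44x1 + 0.79x2 + 0.82x3 s.t.:
  4.1x2 + 4x3 ≥ 6.1   (fibre)
  203x1 + 52x2 + 39x3 ≥ 331   (calcium)
  x1, x2, x3 ≥ 0.
The optimal basis is {whole milk, whole-barley bread}; sweet potato drops out. The fibre and calcium requirements are met with equality.
Solving gives x1 = 1.249, x2 = 1.488.
Total cost: 0.44·1.249 + 0.79·1.488 = 1.7251.

$1.73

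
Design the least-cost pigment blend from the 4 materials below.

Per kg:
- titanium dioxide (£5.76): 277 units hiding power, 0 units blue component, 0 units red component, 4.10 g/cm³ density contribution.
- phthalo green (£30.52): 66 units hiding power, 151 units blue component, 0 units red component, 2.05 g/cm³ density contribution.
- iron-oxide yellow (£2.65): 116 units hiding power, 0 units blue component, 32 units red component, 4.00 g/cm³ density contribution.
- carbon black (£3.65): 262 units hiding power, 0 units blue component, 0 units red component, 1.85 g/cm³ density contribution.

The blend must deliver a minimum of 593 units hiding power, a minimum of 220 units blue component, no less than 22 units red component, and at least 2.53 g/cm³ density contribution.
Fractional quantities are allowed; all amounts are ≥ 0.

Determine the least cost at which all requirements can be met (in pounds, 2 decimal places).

£52.10

Let x1 = kg of titanium dioxide, x2 = kg of phthalo green, x3 = kg of iron-oxide yellow, x4 = kg of carbon black.
Minimise 5.76x1 + 30.52x2 + 2.65x3 + 3.65x4 s.t.:
  277x1 + 66x2 + 116x3 + 262x4 ≥ 593   (hiding power)
  151x2 ≥ 220   (blue component)
  32x3 ≥ 22   (red component)
  4.1x1 + 2.05x2 + 4x3 + 1.85x4 ≥ 2.53   (density contribution)
  x1, x2, x3, x4 ≥ 0.
The optimal basis is {phthalo green, iron-oxide yellow, carbon black}; titanium dioxide drops out. The hiding power, blue component, red component requirements are met with equality.
Solving gives x2 = 1.457, x3 = 0.6875, x4 = 1.592.
Total cost: 30.52·1.457 + 2.65·0.6875 + 3.65·1.592 = 52.1003.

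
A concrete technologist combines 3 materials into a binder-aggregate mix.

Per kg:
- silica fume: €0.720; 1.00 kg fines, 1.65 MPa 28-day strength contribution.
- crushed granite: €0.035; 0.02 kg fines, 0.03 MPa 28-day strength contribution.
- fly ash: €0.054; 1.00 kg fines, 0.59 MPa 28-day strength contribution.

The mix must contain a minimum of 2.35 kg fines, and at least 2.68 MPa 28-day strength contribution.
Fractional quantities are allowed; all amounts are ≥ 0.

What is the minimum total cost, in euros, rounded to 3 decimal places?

€0.245

Let x1 = kg of silica fume, x2 = kg of crushed granite, x3 = kg of fly ash.
Minimize 0.72x1 + 0.035x2 + 0.054x3 with:
  1x1 + 0.02x2 + 1x3 ≥ 2.35   (fines)
  1.65x1 + 0.03x2 + 0.59x3 ≥ 2.68   (28-day strength contribution)
  x1, x2, x3 ≥ 0.
The cheapest feasible vertex uses only fly ash; silica fume, crushed granite are not used. There the 28-day strength contribution constraint is tight.
That vertex is x3 = 4.542.
Cost = 0.054·4.542 = 0.24527.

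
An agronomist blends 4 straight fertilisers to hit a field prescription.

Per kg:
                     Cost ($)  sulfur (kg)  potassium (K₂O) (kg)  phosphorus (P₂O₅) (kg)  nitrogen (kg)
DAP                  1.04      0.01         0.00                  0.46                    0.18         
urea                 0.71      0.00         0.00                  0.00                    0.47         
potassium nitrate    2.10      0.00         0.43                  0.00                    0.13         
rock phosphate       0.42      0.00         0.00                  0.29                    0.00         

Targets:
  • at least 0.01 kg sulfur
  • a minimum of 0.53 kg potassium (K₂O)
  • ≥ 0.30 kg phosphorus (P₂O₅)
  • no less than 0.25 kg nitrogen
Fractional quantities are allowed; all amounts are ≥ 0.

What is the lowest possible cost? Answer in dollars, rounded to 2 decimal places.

Let x1 = kg of DAP, x2 = kg of urea, x3 = kg of potassium nitrate, x4 = kg of rock phosphate.
min 1.04x1 + 0.71x2 + 2.1x3 + 0.42x4 with:
  0.01x1 ≥ 0.01   (sulfur)
  0.43x3 ≥ 0.53   (potassium (K₂O))
  0.46x1 + 0.29x4 ≥ 0.3   (phosphorus (P₂O₅))
  0.18x1 + 0.47x2 + 0.13x3 ≥ 0.25   (nitrogen)
  x1, x2, x3, x4 ≥ 0.
The optimal basis is {DAP, potassium nitrate}; urea, rock phosphate drop out. There the sulfur and potassium (K₂O) constraints are tight.
So DAP = 1 kg, potassium nitrate = 1.233 kg.
Hence cost = 1.04·1 + 2.1·1.233 = $3.6293.

$3.63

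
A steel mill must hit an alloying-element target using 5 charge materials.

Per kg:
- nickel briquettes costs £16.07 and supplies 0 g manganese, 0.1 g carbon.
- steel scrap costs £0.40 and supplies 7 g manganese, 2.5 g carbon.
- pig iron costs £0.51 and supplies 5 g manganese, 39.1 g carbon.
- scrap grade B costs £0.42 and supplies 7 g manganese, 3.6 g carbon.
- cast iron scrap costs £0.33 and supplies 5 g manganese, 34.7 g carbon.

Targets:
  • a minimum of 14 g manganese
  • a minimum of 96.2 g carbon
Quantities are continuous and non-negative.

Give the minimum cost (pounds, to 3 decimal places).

£0.923

Set it up as a linear program. Let x1 = kg of nickel briquettes, x2 = kg of steel scrap, x3 = kg of pig iron, x4 = kg of scrap grade B, x5 = kg of cast iron scrap.
min 16.07x1 + 0.4x2 + 0.51x3 + 0.42x4 + 0.33x5 subject to:
  7x2 + 5x3 + 7x4 + 5x5 ≥ 14   (manganese)
  0.1x1 + 2.5x2 + 39.1x3 + 3.6x4 + 34.7x5 ≥ 96.2   (carbon)
  x1, x2, x3, x4, x5 ≥ 0.
The minimum-cost mix takes nothing from nickel briquettes, pig iron, scrap grade B — only steel scrap, cast iron scrap. Binding constraints: manganese and carbon.
Solving gives x2 = 0.02083, x5 = 2.771.
Cost = 0.4·0.02083 + 0.33·2.771 = 0.92276.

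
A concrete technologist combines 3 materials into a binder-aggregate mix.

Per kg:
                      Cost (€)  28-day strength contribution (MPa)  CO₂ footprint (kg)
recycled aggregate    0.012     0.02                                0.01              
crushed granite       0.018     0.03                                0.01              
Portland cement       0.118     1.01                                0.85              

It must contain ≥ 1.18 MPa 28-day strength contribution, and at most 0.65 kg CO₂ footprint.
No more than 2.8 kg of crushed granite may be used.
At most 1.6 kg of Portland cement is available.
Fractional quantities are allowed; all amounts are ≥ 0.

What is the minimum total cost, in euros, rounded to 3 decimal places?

€0.603

Set it up as a linear program. Let x1 = kg of recycled aggregate, x2 = kg of crushed granite, x3 = kg of Portland cement.
Minimise 0.012x1 + 0.018x2 + 0.118x3 subject to:
  0.02x1 + 0.03x2 + 1.01x3 ≥ 1.18   (28-day strength contribution)
  0.01x1 + 0.01x2 + 0.85x3 ≤ 0.65   (CO₂ footprint)
  x2 ≤ 2.8
  x3 ≤ 1.6
  x1, x2, x3 ≥ 0.
All 3 inputs are positive at the optimum. There the 28-day strength contribution, CO₂ footprint, the crushed granite cap constraints are tight.
Solving gives x1 = 43.97, x2 = 2.8, x3 = 0.2145.
Cost = 0.012·43.97 + 0.018·2.8 + 0.118·0.2145 = 0.60335.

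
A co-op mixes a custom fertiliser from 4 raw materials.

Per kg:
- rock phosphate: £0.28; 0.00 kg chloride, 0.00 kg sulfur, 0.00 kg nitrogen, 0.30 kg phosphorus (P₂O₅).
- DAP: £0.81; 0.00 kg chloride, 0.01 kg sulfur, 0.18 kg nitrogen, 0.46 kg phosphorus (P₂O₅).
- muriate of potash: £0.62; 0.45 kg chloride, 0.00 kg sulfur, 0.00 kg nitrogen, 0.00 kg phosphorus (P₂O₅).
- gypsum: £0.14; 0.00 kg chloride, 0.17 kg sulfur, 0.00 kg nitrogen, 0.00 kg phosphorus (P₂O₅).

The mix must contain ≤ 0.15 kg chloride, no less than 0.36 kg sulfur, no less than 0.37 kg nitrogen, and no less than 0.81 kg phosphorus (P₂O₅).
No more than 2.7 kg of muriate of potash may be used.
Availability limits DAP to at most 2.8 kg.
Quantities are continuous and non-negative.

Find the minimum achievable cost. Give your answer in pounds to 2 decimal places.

£1.94

This is a linear program. Let x1 = kg of rock phosphate, x2 = kg of DAP, x3 = kg of muriate of potash, x4 = kg of gypsum.
min 0.28x1 + 0.81x2 + 0.62x3 + 0.14x4 s.t.:
  0.45x3 ≤ 0.15   (chloride)
  0.01x2 + 0.17x4 ≥ 0.36   (sulfur)
  0.18x2 ≥ 0.37   (nitrogen)
  0.3x1 + 0.46x2 ≥ 0.81   (phosphorus (P₂O₅))
  x3 ≤ 2.7
  x2 ≤ 2.8
  x1, x2, x3, x4 ≥ 0.
The cheapest feasible vertex uses only DAP, gypsum; rock phosphate, muriate of potash are not used. Binding constraints: sulfur and nitrogen.
Solving gives x2 = 2.056, x4 = 1.997.
Total cost: 0.81·2.056 + 0.14·1.997 = 1.9449.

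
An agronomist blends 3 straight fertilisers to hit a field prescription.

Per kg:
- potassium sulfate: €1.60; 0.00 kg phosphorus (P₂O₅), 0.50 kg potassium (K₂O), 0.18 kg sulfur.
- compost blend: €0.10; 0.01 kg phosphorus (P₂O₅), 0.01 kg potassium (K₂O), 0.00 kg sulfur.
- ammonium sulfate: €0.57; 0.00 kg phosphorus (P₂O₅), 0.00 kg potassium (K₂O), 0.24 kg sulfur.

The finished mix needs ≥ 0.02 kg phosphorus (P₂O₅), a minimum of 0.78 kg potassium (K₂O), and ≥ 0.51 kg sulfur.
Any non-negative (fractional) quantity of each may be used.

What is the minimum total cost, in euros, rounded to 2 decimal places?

Set it up as a linear program. Let x1 = kg of potassium sulfate, x2 = kg of compost blend, x3 = kg of ammonium sulfate.
Minimise 1.6x1 + 0.1x2 + 0.57x3 with:
  0.01x2 ≥ 0.02   (phosphorus (P₂O₅))
  0.5x1 + 0.01x2 ≥ 0.78   (potassium (K₂O))
  0.18x1 + 0.24x3 ≥ 0.51   (sulfur)
  x1, x2, x3 ≥ 0.
All 3 inputs are positive at the optimum. Binding constraints: phosphorus (P₂O₅), potassium (K₂O), sulfur.
That vertex is x1 = 1.52, x2 = 2, x3 = 0.985.
Objective = 1.6·1.52 + 0.1·2 + 0.57·0.985 = 3.1935.

€3.19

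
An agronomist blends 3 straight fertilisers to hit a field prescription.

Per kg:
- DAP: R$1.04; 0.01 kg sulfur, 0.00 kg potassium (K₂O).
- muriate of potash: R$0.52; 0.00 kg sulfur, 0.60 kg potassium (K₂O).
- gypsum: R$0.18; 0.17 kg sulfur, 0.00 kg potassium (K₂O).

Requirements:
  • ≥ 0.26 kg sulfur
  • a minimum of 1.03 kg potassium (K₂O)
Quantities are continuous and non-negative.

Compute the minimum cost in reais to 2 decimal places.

Treat it as an LP. Let x1 = kg of DAP, x2 = kg of muriate of potash, x3 = kg of gypsum.
min 1.04x1 + 0.52x2 + 0.18x3 with:
  0.01x1 + 0.17x3 ≥ 0.26   (sulfur)
  0.6x2 ≥ 1.03   (potassium (K₂O))
  x1, x2, x3 ≥ 0.
The cheapest feasible vertex uses only muriate of potash, gypsum; DAP is not used. Binding constraints: sulfur and potassium (K₂O).
Solving gives x2 = 1.717, x3 = 1.529.
Total cost: 0.52·1.717 + 0.18·1.529 = 1.1681.

R$1.17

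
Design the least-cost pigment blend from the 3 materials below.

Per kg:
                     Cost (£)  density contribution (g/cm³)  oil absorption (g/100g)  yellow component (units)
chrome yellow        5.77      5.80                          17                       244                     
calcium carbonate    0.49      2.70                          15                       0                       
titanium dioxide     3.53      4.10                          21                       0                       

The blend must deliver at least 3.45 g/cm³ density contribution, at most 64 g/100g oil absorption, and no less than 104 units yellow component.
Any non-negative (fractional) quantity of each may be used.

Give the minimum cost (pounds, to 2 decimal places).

£2.64

Set it up as a linear program. Let x1 = kg of chrome yellow, x2 = kg of calcium carbonate, x3 = kg of titanium dioxide.
Minimize 5.77x1 + 0.49x2 + 3.53x3 subject to:
  5.8x1 + 2.7x2 + 4.1x3 ≥ 3.45   (density contribution)
  17x1 + 15x2 + 21x3 ≤ 64   (oil absorption)
  244x1 ≥ 104   (yellow component)
  x1, x2, x3 ≥ 0.
The cheapest feasible vertex uses only chrome yellow, calcium carbonate; titanium dioxide is not used. The density contribution and yellow component requirements are met with equality.
Optimal quantities: chrome yellow = 0.4262 kg, calcium carbonate = 0.3622 kg.
Objective = 5.77·0.4262 + 0.49·0.3622 = 2.6367.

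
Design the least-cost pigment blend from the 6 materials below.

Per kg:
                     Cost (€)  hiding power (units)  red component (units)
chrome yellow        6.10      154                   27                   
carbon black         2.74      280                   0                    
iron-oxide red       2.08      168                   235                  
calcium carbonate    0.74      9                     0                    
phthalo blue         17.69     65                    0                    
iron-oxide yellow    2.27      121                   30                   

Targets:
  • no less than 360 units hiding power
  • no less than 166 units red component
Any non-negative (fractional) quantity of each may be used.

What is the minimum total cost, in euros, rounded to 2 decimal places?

This is a linear program. Let x1 = kg of chrome yellow, x2 = kg of carbon black, x3 = kg of iron-oxide red, x4 = kg of calcium carbonate, x5 = kg of phthalo blue, x6 = kg of iron-oxide yellow.
Minimize 6.1x1 + 2.74x2 + 2.08x3 + 0.74x4 + 17.69x5 + 2.27x6 subject to:
  154x1 + 280x2 + 168x3 + 9x4 + 65x5 + 121x6 ≥ 360   (hiding power)
  27x1 + 235x3 + 30x6 ≥ 166   (red component)
  x1, x2, x3, x4, x5, x6 ≥ 0.
The optimal basis is {carbon black, iron-oxide red}; chrome yellow, calcium carbonate, phthalo blue, iron-oxide yellow drop out. The hiding power and red component requirements are met with equality.
So carbon black = 0.8619 kg, iron-oxide red = 0.7064 kg.
Cost = 2.74·0.8619 + 2.08·0.7064 = 3.8309.

€3.83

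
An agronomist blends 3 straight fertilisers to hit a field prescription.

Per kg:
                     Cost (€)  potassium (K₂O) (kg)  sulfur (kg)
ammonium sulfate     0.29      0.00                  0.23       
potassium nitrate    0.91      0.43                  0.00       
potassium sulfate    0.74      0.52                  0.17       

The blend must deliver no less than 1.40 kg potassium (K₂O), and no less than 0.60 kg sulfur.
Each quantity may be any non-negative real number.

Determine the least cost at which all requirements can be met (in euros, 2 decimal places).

€2.17

Let x1 = kg of ammonium sulfate, x2 = kg of potassium nitrate, x3 = kg of potassium sulfate.
Minimize 0.29x1 + 0.91x2 + 0.74x3 s.t.:
  0.43x2 + 0.52x3 ≥ 1.4   (potassium (K₂O))
  0.23x1 + 0.17x3 ≥ 0.6   (sulfur)
  x1, x2, x3 ≥ 0.
At the optimum only ammonium sulfate, potassium sulfate are positive (potassium nitrate = 0). Binding constraints: potassium (K₂O) and sulfur.
Solving gives x1 = 0.6187, x3 = 2.692.
Objective = 0.29·0.6187 + 0.74·2.692 = 2.1715.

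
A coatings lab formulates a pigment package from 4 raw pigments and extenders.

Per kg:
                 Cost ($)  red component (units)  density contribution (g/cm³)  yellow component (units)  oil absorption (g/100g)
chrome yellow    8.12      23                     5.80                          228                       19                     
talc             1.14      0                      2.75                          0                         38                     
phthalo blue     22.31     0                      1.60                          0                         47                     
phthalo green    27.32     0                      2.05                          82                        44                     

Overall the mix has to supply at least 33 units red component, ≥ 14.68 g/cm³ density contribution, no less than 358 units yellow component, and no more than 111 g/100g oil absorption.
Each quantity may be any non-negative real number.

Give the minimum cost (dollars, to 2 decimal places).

$15.06

This is a linear program. Let x1 = kg of chrome yellow, x2 = kg of talc, x3 = kg of phthalo blue, x4 = kg of phthalo green.
Minimise 8.12x1 + 1.14x2 + 22.31x3 + 27.32x4 with:
  23x1 ≥ 33   (red component)
  5.8x1 + 2.75x2 + 1.6x3 + 2.05x4 ≥ 14.68   (density contribution)
  228x1 + 82x4 ≥ 358   (yellow component)
  19x1 + 38x2 + 47x3 + 44x4 ≤ 111   (oil absorption)
  x1, x2, x3, x4 ≥ 0.
At the optimum only chrome yellow, talc are positive (phthalo blue, phthalo green = 0). The density contribution and yellow component requirements are met with equality.
So chrome yellow = 1.57 kg, talc = 2.027 kg.
Cost = 8.12·1.57 + 1.14·2.027 = 15.0592.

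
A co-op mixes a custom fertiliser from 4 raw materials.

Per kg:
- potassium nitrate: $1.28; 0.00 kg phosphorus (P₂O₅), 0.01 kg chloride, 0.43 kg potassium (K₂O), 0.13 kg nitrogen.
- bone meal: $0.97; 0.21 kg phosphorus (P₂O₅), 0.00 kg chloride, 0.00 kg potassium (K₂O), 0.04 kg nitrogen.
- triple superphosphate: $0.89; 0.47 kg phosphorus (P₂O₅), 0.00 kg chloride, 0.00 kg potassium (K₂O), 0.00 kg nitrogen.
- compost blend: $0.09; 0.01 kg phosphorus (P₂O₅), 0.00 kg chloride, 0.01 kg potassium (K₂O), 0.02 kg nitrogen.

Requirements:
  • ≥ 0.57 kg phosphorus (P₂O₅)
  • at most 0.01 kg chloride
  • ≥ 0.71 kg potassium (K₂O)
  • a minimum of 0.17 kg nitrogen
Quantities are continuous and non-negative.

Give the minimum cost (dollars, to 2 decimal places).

Set it up as a linear program. Let x1 = kg of potassium nitrate, x2 = kg of bone meal, x3 = kg of triple superphosphate, x4 = kg of compost blend.
min 1.28x1 + 0.97x2 + 0.89x3 + 0.09x4 subject to:
  0.21x2 + 0.47x3 + 0.01x4 ≥ 0.57   (phosphorus (P₂O₅))
  0.01x1 ≤ 0.01   (chloride)
  0.43x1 + 0.01x4 ≥ 0.71   (potassium (K₂O))
  0.13x1 + 0.04x2 + 0.02x4 ≥ 0.17   (nitrogen)
  x1, x2, x3, x4 ≥ 0.
The minimum-cost mix takes nothing from bone meal — only potassium nitrate, triple superphosphate, compost blend. There the phosphorus (P₂O₅), chloride, potassium (K₂O) constraints are tight.
Solving gives x1 = 1, x3 = 0.617, x4 = 28.
Hence cost = 1.28·1 + 0.89·0.617 + 0.09·28 = $4.3491.

$4.35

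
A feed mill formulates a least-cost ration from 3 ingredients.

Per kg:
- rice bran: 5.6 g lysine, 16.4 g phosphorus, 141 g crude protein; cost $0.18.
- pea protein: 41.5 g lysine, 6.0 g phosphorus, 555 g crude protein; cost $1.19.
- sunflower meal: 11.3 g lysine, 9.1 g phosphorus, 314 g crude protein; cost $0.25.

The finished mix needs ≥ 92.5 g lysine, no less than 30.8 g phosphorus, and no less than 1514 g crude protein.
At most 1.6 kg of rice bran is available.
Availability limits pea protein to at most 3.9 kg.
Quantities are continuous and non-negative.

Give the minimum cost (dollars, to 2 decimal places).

$2.05

This is a linear program. Let x1 = kg of rice bran, x2 = kg of pea protein, x3 = kg of sunflower meal.
Minimize 0.18x1 + 1.19x2 + 0.25x3 subject to:
  5.6x1 + 41.5x2 + 11.3x3 ≥ 92.5   (lysine)
  16.4x1 + 6x2 + 9.1x3 ≥ 30.8   (phosphorus)
  141x1 + 555x2 + 314x3 ≥ 1514   (crude protein)
  x1 ≤ 1.6
  x2 ≤ 3.9
  x1, x2, x3 ≥ 0.
At the optimum only sunflower meal is positive (rice bran, pea protein = 0). The lysine requirement is met with equality.
Optimal quantities: sunflower meal = 8.186 kg.
Total cost: 0.25·8.186 = 2.0465.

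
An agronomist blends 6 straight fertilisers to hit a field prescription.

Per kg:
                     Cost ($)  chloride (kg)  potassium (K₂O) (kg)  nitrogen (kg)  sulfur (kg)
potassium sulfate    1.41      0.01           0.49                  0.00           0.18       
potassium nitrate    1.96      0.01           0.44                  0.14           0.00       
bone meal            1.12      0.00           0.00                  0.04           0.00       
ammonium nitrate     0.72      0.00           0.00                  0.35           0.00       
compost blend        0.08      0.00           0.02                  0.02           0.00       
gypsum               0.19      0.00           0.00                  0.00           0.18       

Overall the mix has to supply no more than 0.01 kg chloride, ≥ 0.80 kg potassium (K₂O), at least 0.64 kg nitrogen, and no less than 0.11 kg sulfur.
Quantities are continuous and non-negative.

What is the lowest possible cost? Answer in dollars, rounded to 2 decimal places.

$3.07

This is a linear program. Let x1 = kg of potassium sulfate, x2 = kg of potassium nitrate, x3 = kg of bone meal, x4 = kg of ammonium nitrate, x5 = kg of compost blend, x6 = kg of gypsum.
min 1.41x1 + 1.96x2 + 1.12x3 + 0.72x4 + 0.08x5 + 0.19x6 s.t.:
  0.01x1 + 0.01x2 ≤ 0.01   (chloride)
  0.49x1 + 0.44x2 + 0.02x5 ≥ 0.8   (potassium (K₂O))
  0.14x2 + 0.04x3 + 0.35x4 + 0.02x5 ≥ 0.64   (nitrogen)
  0.18x1 + 0.18x6 ≥ 0.11   (sulfur)
  x1, x2, x3, x4, x5, x6 ≥ 0.
At the optimum only potassium sulfate, compost blend, gypsum are positive (potassium nitrate, bone meal, ammonium nitrate = 0). The potassium (K₂O), nitrogen, sulfur requirements are met with equality.
That vertex is x1 = 0.3265, x5 = 32, x6 = 0.2846.
Cost = 1.41·0.3265 + 0.08·32 + 0.19·0.2846 = 3.0744.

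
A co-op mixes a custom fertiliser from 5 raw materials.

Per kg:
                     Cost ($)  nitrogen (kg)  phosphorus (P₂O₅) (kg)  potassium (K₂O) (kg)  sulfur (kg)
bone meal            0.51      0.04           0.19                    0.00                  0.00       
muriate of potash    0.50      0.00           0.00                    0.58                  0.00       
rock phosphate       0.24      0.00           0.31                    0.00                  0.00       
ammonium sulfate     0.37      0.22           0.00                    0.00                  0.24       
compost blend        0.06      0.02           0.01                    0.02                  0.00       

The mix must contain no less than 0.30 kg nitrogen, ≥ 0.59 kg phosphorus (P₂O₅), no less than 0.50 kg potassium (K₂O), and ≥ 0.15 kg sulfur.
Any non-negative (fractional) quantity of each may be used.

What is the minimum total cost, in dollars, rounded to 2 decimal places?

Let x1 = kg of bone meal, x2 = kg of muriate of potash, x3 = kg of rock phosphate, x4 = kg of ammonium sulfate, x5 = kg of compost blend.
Minimize 0.51x1 + 0.5x2 + 0.24x3 + 0.37x4 + 0.06x5 with:
  0.04x1 + 0.22x4 + 0.02x5 ≥ 0.3   (nitrogen)
  0.19x1 + 0.31x3 + 0.01x5 ≥ 0.59   (phosphorus (P₂O₅))
  0.58x2 + 0.02x5 ≥ 0.5   (potassium (K₂O))
  0.24x4 ≥ 0.15   (sulfur)
  x1, x2, x3, x4, x5 ≥ 0.
The minimum-cost mix takes nothing from bone meal, compost blend — only muriate of potash, rock phosphate, ammonium sulfate. There the nitrogen, phosphorus (P₂O₅), potassium (K₂O) constraints are tight.
Optimal quantities: muriate of potash = 0.8621 kg, rock phosphate = 1.903 kg, ammonium sulfate = 1.364 kg.
Hence cost = 0.5·0.8621 + 0.24·1.903 + 0.37·1.364 = $1.3925.

$1.39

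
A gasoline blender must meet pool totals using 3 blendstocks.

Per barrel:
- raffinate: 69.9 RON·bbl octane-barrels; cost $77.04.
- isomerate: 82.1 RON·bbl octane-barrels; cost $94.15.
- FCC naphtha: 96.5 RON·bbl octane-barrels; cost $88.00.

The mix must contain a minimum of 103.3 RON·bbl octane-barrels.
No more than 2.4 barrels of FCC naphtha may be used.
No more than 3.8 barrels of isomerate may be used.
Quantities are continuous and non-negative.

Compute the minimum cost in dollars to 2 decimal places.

$94.20

Let x1 = barrels of raffinate, x2 = barrels of isomerate, x3 = barrels of FCC naphtha.
Minimise 77.04x1 + 94.15x2 + 88x3 with:
  69.9x1 + 82.1x2 + 96.5x3 ≥ 103.3   (octane-barrels)
  x3 ≤ 2.4
  x2 ≤ 3.8
  x1, x2, x3 ≥ 0.
The optimal basis is {FCC naphtha}; raffinate, isomerate drop out. The octane-barrels requirement is met with equality.
Solving gives x3 = 1.0705.
Objective = 88·1.0705 = 94.2040.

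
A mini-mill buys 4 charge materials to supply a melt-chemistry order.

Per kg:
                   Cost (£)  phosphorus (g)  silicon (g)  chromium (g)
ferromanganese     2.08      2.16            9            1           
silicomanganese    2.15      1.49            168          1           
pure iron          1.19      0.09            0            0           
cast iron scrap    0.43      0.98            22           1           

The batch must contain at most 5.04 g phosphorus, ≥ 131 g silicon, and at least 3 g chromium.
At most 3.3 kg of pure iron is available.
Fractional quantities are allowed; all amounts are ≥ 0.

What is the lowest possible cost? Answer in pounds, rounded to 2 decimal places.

This is a linear program. Let x1 = kg of ferromanganese, x2 = kg of silicomanganese, x3 = kg of pure iron, x4 = kg of cast iron scrap.
Minimise 2.08x1 + 2.15x2 + 1.19x3 + 0.43x4 s.t.:
  2.16x1 + 1.49x2 + 0.09x3 + 0.98x4 ≤ 5.04   (phosphorus)
  9x1 + 168x2 + 22x4 ≥ 131   (silicon)
  1x1 + 1x2 + 1x4 ≥ 3   (chromium)
  x3 ≤ 3.3
  x1, x2, x3, x4 ≥ 0.
The cheapest feasible vertex uses only silicomanganese, cast iron scrap; ferromanganese, pure iron are not used. There the silicon and chromium constraints are tight.
So silicomanganese = 0.4452 kg, cast iron scrap = 2.555 kg.
Objective = 2.15·0.4452 + 0.43·2.555 = 2.0558.

£2.06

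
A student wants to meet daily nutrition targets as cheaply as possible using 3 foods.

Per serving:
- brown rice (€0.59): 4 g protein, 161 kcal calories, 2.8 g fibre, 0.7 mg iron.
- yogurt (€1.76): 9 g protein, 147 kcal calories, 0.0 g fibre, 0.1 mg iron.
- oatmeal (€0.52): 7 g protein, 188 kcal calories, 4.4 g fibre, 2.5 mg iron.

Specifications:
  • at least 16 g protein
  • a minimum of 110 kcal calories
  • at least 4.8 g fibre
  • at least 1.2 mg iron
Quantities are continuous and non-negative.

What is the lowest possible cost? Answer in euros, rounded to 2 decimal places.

Treat it as an LP. Let x1 = servings of brown rice, x2 = servings of yogurt, x3 = servings of oatmeal.
Minimize 0.59x1 + 1.76x2 + 0.52x3 s.t.:
  4x1 + 9x2 + 7x3 ≥ 16   (protein)
  161x1 + 147x2 + 188x3 ≥ 110   (calories)
  2.8x1 + 4.4x3 ≥ 4.8   (fibre)
  0.7x1 + 0.1x2 + 2.5x3 ≥ 1.2   (iron)
  x1, x2, x3 ≥ 0.
At the optimum only oatmeal is positive (brown rice, yogurt = 0). The protein requirement is met with equality.
That vertex is x3 = 2.286.
Objective = 0.52·2.286 = 1.1887.

€1.19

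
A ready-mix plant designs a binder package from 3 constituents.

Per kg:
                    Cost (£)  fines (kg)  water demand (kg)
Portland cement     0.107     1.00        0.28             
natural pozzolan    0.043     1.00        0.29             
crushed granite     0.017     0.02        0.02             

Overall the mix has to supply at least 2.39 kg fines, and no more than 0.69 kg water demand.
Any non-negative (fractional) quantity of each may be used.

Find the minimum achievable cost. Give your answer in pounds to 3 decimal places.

£0.123

Let x1 = kg of Portland cement, x2 = kg of natural pozzolan, x3 = kg of crushed granite.
Minimise 0.107x1 + 0.043x2 + 0.017x3 subject to:
  1x1 + 1x2 + 0.02x3 ≥ 2.39   (fines)
  0.28x1 + 0.29x2 + 0.02x3 ≤ 0.69   (water demand)
  x1, x2, x3 ≥ 0.
The optimal basis is {Portland cement, natural pozzolan}; crushed granite drops out. There the fines and water demand constraints are tight.
Solving gives x1 = 0.31, x2 = 2.08.
Objective = 0.107·0.31 + 0.043·2.08 = 0.12261.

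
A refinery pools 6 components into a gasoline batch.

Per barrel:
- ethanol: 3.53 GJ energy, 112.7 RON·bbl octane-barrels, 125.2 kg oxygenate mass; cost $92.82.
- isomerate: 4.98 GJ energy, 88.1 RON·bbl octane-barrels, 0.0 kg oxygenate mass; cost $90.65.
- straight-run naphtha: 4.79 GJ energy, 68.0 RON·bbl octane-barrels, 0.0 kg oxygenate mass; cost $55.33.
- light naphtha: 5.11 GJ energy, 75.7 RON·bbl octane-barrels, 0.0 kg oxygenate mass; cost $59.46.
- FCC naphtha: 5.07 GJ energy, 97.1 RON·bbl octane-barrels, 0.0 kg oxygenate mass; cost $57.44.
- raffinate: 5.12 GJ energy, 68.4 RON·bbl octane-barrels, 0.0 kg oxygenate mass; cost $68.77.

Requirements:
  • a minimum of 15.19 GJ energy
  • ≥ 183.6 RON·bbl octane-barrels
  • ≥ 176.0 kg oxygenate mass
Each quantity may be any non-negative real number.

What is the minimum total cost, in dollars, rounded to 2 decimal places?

$246.36

Set it up as a linear program. Let x1 = barrels of ethanol, x2 = barrels of isomerate, x3 = barrels of straight-run naphtha, x4 = barrels of light naphtha, x5 = barrels of FCC naphtha, x6 = barrels of raffinate.
Minimise 92.82x1 + 90.65x2 + 55.33x3 + 59.46x4 + 57.44x5 + 68.77x6 with:
  3.53x1 + 4.98x2 + 4.79x3 + 5.11x4 + 5.07x5 + 5.12x6 ≥ 15.19   (energy)
  112.7x1 + 88.1x2 + 68x3 + 75.7x4 + 97.1x5 + 68.4x6 ≥ 183.6   (octane-barrels)
  125.2x1 ≥ 176   (oxygenate mass)
  x1, x2, x3, x4, x5, x6 ≥ 0.
The cheapest feasible vertex uses only ethanol, FCC naphtha; isomerate, straight-run naphtha, light naphtha, raffinate are not used. The energy and oxygenate mass requirements are met with equality.
That vertex is x1 = 1.406, x5 = 2.017.
Cost = 92.82·1.406 + 57.44·2.017 = 246.3614.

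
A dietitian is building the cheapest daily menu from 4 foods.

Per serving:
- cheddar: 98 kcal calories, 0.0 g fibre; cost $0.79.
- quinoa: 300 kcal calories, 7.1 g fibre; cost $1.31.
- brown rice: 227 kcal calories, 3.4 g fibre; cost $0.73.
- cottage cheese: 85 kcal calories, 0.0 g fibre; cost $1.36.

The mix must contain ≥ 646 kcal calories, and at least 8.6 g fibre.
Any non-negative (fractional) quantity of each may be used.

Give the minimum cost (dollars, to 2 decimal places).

$2.08

Let x1 = servings of cheddar, x2 = servings of quinoa, x3 = servings of brown rice, x4 = servings of cottage cheese.
Minimize 0.79x1 + 1.31x2 + 0.73x3 + 1.36x4 subject to:
  98x1 + 300x2 + 227x3 + 85x4 ≥ 646   (calories)
  7.1x2 + 3.4x3 ≥ 8.6   (fibre)
  x1, x2, x3, x4 ≥ 0.
At the optimum only brown rice is positive (cheddar, quinoa, cottage cheese = 0). The calories requirement is met with equality.
So brown rice = 2.846 servings.
Hence cost = 0.73·2.846 = $2.0776.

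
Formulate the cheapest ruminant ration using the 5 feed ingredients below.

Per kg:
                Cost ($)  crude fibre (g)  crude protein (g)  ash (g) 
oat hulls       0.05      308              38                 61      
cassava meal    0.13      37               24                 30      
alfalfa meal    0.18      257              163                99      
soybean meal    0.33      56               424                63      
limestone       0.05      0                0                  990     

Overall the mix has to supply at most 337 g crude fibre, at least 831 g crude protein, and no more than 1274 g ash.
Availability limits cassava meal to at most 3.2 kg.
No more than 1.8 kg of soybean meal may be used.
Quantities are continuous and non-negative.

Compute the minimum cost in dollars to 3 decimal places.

$0.669

Treat it as an LP. Let x1 = kg of oat hulls, x2 = kg of cassava meal, x3 = kg of alfalfa meal, x4 = kg of soybean meal, x5 = kg of limestone.
Minimise 0.05x1 + 0.13x2 + 0.18x3 + 0.33x4 + 0.05x5 s.t.:
  308x1 + 37x2 + 257x3 + 56x4 ≤ 337   (crude fibre)
  38x1 + 24x2 + 163x3 + 424x4 ≥ 831   (crude protein)
  61x1 + 30x2 + 99x3 + 63x4 + 990x5 ≤ 1274   (ash)
  x2 ≤ 3.2
  x4 ≤ 1.8
  x1, x2, x3, x4, x5 ≥ 0.
At the optimum only alfalfa meal, soybean meal are positive (oat hulls, cassava meal, limestone = 0). There the crude protein and the soybean meal cap constraints are tight.
So alfalfa meal = 0.416 kg, soybean meal = 1.8 kg.
Cost = 0.18·0.416 + 0.33·1.8 = 0.66888.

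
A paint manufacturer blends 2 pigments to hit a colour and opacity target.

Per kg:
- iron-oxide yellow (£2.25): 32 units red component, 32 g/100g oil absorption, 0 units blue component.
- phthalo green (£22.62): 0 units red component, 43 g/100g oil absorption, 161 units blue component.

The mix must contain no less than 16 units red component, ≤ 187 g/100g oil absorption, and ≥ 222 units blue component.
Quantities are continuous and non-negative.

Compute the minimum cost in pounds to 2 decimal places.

Let x1 = kg of iron-oxide yellow, x2 = kg of phthalo green.
min 2.25x1 + 22.62x2 s.t.:
  32x1 ≥ 16   (red component)
  32x1 + 43x2 ≤ 187   (oil absorption)
  161x2 ≥ 222   (blue component)
  x1, x2 ≥ 0.
Both inputs are positive at the optimum. Binding constraints: red component and blue component.
Solving gives x1 = 0.5, x2 = 1.379.
Total cost: 2.25·0.5 + 22.62·1.379 = 32.3180.

£32.32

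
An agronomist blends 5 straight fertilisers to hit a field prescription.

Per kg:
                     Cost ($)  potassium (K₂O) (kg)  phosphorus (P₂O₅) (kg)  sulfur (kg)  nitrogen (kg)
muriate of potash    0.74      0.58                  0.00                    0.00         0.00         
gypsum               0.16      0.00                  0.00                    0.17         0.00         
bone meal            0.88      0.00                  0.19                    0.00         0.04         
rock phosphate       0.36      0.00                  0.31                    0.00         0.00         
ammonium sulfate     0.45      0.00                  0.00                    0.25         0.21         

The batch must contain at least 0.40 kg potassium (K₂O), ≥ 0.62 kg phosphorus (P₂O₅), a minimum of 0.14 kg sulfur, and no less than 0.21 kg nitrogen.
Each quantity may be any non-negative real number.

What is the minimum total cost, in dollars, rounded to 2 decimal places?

Set it up as a linear program. Let x1 = kg of muriate of potash, x2 = kg of gypsum, x3 = kg of bone meal, x4 = kg of rock phosphate, x5 = kg of ammonium sulfate.
min 0.74x1 + 0.16x2 + 0.88x3 + 0.36x4 + 0.45x5 with:
  0.58x1 ≥ 0.4   (potassium (K₂O))
  0.19x3 + 0.31x4 ≥ 0.62   (phosphorus (P₂O₅))
  0.17x2 + 0.25x5 ≥ 0.14   (sulfur)
  0.04x3 + 0.21x5 ≥ 0.21   (nitrogen)
  x1, x2, x3, x4, x5 ≥ 0.
The cheapest feasible vertex uses only muriate of potash, rock phosphate, ammonium sulfate; gypsum, bone meal are not used. Binding constraints: potassium (K₂O), phosphorus (P₂O₅), nitrogen.
That vertex is x1 = 0.6897, x4 = 2, x5 = 1.
Cost = 0.74·0.6897 + 0.36·2 + 0.45·1 = 1.6804.

$1.68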